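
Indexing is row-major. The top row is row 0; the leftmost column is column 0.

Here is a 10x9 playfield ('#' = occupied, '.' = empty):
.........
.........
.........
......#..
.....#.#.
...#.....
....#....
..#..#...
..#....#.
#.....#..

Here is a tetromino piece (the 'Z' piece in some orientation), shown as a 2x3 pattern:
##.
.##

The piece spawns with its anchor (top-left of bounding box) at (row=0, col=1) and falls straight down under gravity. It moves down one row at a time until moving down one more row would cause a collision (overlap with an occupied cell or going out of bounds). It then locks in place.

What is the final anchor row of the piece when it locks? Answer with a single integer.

Answer: 3

Derivation:
Spawn at (row=0, col=1). Try each row:
  row 0: fits
  row 1: fits
  row 2: fits
  row 3: fits
  row 4: blocked -> lock at row 3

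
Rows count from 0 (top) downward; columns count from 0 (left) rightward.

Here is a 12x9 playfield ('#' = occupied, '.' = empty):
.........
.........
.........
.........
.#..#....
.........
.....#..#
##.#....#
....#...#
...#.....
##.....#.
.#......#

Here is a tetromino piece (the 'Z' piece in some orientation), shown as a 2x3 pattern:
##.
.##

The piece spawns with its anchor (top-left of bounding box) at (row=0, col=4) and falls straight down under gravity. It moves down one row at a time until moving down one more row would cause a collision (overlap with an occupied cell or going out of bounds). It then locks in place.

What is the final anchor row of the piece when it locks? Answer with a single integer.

Spawn at (row=0, col=4). Try each row:
  row 0: fits
  row 1: fits
  row 2: fits
  row 3: fits
  row 4: blocked -> lock at row 3

Answer: 3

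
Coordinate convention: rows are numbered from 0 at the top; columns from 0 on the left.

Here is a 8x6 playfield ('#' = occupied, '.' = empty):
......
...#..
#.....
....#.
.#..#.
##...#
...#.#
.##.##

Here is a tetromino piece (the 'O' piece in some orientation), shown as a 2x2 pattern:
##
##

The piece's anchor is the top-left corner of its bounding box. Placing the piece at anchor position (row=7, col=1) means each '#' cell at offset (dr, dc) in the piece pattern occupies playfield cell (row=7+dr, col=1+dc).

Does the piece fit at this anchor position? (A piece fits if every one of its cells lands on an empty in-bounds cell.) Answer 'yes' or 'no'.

Answer: no

Derivation:
Check each piece cell at anchor (7, 1):
  offset (0,0) -> (7,1): occupied ('#') -> FAIL
  offset (0,1) -> (7,2): occupied ('#') -> FAIL
  offset (1,0) -> (8,1): out of bounds -> FAIL
  offset (1,1) -> (8,2): out of bounds -> FAIL
All cells valid: no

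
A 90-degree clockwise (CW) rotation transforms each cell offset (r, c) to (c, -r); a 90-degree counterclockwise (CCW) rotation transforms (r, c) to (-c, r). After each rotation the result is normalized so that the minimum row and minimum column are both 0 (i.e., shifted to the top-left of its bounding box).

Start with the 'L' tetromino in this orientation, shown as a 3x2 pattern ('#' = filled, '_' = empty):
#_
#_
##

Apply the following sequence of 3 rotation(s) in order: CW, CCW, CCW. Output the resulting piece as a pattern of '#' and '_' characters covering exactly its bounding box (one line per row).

Answer: __#
###

Derivation:
Start:
#_
#_
##
After rotation 1 (CW):
###
#__
After rotation 2 (CCW):
#_
#_
##
After rotation 3 (CCW):
__#
###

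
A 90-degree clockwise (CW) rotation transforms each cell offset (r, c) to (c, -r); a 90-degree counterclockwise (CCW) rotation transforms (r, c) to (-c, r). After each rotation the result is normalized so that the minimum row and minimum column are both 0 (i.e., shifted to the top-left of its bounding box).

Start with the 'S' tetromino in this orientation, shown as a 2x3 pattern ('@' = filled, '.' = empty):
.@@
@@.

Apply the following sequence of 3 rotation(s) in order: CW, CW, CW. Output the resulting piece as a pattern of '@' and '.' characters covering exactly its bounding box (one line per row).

Start:
.@@
@@.
After rotation 1 (CW):
@.
@@
.@
After rotation 2 (CW):
.@@
@@.
After rotation 3 (CW):
@.
@@
.@

Answer: @.
@@
.@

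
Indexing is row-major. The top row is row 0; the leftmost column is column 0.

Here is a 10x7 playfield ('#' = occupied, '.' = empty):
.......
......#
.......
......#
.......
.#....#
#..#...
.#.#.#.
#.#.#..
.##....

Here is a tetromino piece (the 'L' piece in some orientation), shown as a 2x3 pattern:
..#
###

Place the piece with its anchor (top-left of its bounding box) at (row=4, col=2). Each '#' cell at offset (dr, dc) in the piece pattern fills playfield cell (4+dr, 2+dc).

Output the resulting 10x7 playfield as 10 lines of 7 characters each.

Fill (4+0,2+2) = (4,4)
Fill (4+1,2+0) = (5,2)
Fill (4+1,2+1) = (5,3)
Fill (4+1,2+2) = (5,4)

Answer: .......
......#
.......
......#
....#..
.####.#
#..#...
.#.#.#.
#.#.#..
.##....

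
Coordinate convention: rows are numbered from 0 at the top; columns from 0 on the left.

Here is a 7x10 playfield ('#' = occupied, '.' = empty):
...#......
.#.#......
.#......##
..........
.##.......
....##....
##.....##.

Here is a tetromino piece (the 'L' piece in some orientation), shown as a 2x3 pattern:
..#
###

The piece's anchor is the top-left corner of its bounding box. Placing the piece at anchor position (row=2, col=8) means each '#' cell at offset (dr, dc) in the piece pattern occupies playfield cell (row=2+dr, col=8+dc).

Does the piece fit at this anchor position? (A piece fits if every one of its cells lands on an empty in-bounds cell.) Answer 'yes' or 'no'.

Check each piece cell at anchor (2, 8):
  offset (0,2) -> (2,10): out of bounds -> FAIL
  offset (1,0) -> (3,8): empty -> OK
  offset (1,1) -> (3,9): empty -> OK
  offset (1,2) -> (3,10): out of bounds -> FAIL
All cells valid: no

Answer: no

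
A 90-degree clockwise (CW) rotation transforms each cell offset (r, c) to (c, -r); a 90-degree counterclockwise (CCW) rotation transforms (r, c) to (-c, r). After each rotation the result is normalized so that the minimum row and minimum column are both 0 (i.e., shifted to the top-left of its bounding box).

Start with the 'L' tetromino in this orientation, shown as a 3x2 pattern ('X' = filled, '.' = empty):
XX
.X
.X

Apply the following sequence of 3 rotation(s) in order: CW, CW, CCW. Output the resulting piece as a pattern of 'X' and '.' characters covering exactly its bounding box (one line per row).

Start:
XX
.X
.X
After rotation 1 (CW):
..X
XXX
After rotation 2 (CW):
X.
X.
XX
After rotation 3 (CCW):
..X
XXX

Answer: ..X
XXX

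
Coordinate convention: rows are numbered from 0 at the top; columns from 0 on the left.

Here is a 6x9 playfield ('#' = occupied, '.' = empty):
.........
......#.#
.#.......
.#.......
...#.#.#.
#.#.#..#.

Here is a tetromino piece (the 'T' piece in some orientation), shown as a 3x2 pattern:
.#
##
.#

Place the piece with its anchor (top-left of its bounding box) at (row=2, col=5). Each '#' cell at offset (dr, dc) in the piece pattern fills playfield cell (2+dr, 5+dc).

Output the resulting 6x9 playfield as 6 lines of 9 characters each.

Answer: .........
......#.#
.#....#..
.#...##..
...#.###.
#.#.#..#.

Derivation:
Fill (2+0,5+1) = (2,6)
Fill (2+1,5+0) = (3,5)
Fill (2+1,5+1) = (3,6)
Fill (2+2,5+1) = (4,6)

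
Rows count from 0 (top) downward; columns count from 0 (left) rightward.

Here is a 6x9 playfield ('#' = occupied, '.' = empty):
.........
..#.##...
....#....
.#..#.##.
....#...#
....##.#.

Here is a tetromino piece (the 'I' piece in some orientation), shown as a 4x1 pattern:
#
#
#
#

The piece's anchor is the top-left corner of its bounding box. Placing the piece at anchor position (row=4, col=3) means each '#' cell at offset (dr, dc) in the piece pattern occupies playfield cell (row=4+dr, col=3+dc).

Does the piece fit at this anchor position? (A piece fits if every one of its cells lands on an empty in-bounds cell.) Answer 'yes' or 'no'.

Answer: no

Derivation:
Check each piece cell at anchor (4, 3):
  offset (0,0) -> (4,3): empty -> OK
  offset (1,0) -> (5,3): empty -> OK
  offset (2,0) -> (6,3): out of bounds -> FAIL
  offset (3,0) -> (7,3): out of bounds -> FAIL
All cells valid: no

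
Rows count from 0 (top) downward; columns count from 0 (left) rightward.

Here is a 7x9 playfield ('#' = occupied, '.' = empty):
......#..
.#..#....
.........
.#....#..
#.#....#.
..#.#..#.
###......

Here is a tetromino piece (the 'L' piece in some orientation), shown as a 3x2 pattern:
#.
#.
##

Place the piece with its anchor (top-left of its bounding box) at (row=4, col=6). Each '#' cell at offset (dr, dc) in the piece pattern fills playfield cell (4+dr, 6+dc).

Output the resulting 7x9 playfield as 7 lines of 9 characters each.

Fill (4+0,6+0) = (4,6)
Fill (4+1,6+0) = (5,6)
Fill (4+2,6+0) = (6,6)
Fill (4+2,6+1) = (6,7)

Answer: ......#..
.#..#....
.........
.#....#..
#.#...##.
..#.#.##.
###...##.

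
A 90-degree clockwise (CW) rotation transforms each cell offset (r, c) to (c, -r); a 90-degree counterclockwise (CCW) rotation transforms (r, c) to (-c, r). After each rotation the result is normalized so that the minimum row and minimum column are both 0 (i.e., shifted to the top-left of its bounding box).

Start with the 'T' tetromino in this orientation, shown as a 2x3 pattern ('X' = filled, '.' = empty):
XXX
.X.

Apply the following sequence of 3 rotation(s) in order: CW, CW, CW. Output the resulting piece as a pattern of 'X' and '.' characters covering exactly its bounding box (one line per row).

Start:
XXX
.X.
After rotation 1 (CW):
.X
XX
.X
After rotation 2 (CW):
.X.
XXX
After rotation 3 (CW):
X.
XX
X.

Answer: X.
XX
X.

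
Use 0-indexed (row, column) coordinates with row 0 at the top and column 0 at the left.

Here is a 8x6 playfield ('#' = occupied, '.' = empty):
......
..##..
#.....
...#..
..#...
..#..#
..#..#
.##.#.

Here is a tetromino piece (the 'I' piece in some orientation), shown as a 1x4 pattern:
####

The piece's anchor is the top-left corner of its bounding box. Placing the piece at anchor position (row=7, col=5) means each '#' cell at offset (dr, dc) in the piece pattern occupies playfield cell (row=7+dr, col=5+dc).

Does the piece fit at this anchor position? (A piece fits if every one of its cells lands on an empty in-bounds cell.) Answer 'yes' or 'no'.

Check each piece cell at anchor (7, 5):
  offset (0,0) -> (7,5): empty -> OK
  offset (0,1) -> (7,6): out of bounds -> FAIL
  offset (0,2) -> (7,7): out of bounds -> FAIL
  offset (0,3) -> (7,8): out of bounds -> FAIL
All cells valid: no

Answer: no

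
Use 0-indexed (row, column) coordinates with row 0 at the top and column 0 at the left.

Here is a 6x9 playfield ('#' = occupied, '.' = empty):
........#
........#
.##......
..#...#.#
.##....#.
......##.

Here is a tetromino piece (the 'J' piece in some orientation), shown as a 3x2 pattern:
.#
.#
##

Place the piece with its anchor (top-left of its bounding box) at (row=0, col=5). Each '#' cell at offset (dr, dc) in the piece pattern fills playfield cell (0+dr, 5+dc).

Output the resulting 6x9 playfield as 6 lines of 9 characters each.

Answer: ......#.#
......#.#
.##..##..
..#...#.#
.##....#.
......##.

Derivation:
Fill (0+0,5+1) = (0,6)
Fill (0+1,5+1) = (1,6)
Fill (0+2,5+0) = (2,5)
Fill (0+2,5+1) = (2,6)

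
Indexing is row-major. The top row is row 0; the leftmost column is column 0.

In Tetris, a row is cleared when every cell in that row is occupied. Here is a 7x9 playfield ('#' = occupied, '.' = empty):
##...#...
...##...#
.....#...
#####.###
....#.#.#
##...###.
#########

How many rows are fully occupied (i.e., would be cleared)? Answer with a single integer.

Check each row:
  row 0: 6 empty cells -> not full
  row 1: 6 empty cells -> not full
  row 2: 8 empty cells -> not full
  row 3: 1 empty cell -> not full
  row 4: 6 empty cells -> not full
  row 5: 4 empty cells -> not full
  row 6: 0 empty cells -> FULL (clear)
Total rows cleared: 1

Answer: 1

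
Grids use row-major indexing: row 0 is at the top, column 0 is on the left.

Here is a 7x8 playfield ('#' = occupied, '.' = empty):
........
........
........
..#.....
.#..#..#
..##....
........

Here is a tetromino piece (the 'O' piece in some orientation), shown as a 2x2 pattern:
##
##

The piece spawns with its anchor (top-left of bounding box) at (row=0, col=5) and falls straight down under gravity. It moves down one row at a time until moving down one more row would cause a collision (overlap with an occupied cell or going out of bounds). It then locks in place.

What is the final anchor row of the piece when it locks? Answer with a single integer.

Answer: 5

Derivation:
Spawn at (row=0, col=5). Try each row:
  row 0: fits
  row 1: fits
  row 2: fits
  row 3: fits
  row 4: fits
  row 5: fits
  row 6: blocked -> lock at row 5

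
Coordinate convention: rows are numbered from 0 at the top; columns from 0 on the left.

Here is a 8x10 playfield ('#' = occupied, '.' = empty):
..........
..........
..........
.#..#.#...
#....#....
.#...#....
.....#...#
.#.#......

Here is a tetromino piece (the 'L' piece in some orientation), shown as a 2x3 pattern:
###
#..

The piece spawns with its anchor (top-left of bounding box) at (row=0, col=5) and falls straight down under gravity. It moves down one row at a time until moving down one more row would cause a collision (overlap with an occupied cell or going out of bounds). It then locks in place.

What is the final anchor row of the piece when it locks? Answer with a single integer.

Spawn at (row=0, col=5). Try each row:
  row 0: fits
  row 1: fits
  row 2: fits
  row 3: blocked -> lock at row 2

Answer: 2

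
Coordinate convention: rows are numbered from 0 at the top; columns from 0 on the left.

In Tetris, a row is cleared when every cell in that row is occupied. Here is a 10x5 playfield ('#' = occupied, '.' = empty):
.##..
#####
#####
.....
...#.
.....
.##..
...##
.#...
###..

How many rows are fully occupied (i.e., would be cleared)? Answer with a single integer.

Check each row:
  row 0: 3 empty cells -> not full
  row 1: 0 empty cells -> FULL (clear)
  row 2: 0 empty cells -> FULL (clear)
  row 3: 5 empty cells -> not full
  row 4: 4 empty cells -> not full
  row 5: 5 empty cells -> not full
  row 6: 3 empty cells -> not full
  row 7: 3 empty cells -> not full
  row 8: 4 empty cells -> not full
  row 9: 2 empty cells -> not full
Total rows cleared: 2

Answer: 2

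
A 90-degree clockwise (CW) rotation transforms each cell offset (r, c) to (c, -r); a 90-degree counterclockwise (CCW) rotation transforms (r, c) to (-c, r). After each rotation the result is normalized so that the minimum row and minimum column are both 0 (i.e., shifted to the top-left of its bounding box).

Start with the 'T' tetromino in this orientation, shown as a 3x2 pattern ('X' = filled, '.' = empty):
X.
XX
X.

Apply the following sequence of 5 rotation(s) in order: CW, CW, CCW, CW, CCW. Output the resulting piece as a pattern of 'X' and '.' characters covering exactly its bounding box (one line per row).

Start:
X.
XX
X.
After rotation 1 (CW):
XXX
.X.
After rotation 2 (CW):
.X
XX
.X
After rotation 3 (CCW):
XXX
.X.
After rotation 4 (CW):
.X
XX
.X
After rotation 5 (CCW):
XXX
.X.

Answer: XXX
.X.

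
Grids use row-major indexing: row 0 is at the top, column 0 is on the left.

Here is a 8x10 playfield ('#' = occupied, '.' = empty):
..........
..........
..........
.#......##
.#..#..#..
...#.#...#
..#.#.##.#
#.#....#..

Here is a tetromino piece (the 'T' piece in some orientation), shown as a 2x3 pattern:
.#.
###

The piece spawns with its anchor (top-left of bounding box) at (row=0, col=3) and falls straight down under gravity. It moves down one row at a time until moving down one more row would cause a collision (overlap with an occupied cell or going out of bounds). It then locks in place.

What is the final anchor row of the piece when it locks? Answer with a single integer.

Answer: 2

Derivation:
Spawn at (row=0, col=3). Try each row:
  row 0: fits
  row 1: fits
  row 2: fits
  row 3: blocked -> lock at row 2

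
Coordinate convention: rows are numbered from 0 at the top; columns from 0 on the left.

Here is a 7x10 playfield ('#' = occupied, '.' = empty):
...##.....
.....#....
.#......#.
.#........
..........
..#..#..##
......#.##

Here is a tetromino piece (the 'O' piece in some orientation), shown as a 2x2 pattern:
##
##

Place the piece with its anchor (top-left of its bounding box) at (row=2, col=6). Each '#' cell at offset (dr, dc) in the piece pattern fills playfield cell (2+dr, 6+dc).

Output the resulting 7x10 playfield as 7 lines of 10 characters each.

Fill (2+0,6+0) = (2,6)
Fill (2+0,6+1) = (2,7)
Fill (2+1,6+0) = (3,6)
Fill (2+1,6+1) = (3,7)

Answer: ...##.....
.....#....
.#....###.
.#....##..
..........
..#..#..##
......#.##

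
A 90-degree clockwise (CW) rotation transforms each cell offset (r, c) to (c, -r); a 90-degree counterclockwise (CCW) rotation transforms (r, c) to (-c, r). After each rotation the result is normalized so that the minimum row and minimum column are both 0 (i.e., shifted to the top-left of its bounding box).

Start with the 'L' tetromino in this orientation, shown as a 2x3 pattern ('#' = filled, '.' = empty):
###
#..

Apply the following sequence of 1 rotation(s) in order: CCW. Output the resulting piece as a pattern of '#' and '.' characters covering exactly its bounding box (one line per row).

Answer: #.
#.
##

Derivation:
Start:
###
#..
After rotation 1 (CCW):
#.
#.
##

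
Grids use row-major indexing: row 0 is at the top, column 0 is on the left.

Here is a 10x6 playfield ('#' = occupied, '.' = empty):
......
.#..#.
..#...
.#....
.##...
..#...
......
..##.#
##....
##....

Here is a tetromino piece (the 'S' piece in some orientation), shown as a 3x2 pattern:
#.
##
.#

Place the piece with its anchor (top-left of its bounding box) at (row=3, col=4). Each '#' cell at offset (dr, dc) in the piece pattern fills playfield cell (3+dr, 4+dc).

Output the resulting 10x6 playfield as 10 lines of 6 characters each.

Answer: ......
.#..#.
..#...
.#..#.
.##.##
..#..#
......
..##.#
##....
##....

Derivation:
Fill (3+0,4+0) = (3,4)
Fill (3+1,4+0) = (4,4)
Fill (3+1,4+1) = (4,5)
Fill (3+2,4+1) = (5,5)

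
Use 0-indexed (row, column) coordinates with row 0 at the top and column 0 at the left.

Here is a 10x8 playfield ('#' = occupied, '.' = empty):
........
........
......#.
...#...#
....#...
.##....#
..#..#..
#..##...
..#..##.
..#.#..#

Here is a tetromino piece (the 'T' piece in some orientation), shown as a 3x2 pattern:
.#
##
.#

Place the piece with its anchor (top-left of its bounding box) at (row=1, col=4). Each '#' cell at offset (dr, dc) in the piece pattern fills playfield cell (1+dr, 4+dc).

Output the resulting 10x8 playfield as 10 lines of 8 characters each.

Answer: ........
.....#..
....###.
...#.#.#
....#...
.##....#
..#..#..
#..##...
..#..##.
..#.#..#

Derivation:
Fill (1+0,4+1) = (1,5)
Fill (1+1,4+0) = (2,4)
Fill (1+1,4+1) = (2,5)
Fill (1+2,4+1) = (3,5)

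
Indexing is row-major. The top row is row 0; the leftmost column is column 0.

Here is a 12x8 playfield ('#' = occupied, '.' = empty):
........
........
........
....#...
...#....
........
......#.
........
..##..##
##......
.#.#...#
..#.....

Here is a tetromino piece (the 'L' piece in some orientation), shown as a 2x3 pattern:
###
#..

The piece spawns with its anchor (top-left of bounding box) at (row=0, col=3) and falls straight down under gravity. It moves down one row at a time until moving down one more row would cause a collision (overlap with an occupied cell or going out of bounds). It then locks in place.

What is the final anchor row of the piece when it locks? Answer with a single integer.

Answer: 2

Derivation:
Spawn at (row=0, col=3). Try each row:
  row 0: fits
  row 1: fits
  row 2: fits
  row 3: blocked -> lock at row 2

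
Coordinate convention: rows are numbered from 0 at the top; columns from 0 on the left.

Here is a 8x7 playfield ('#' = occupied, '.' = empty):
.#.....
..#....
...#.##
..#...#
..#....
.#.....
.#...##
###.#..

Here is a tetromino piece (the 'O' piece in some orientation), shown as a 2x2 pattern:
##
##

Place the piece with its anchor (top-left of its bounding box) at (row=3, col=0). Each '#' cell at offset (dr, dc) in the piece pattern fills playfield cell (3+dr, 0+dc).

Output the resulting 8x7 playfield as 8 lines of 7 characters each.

Fill (3+0,0+0) = (3,0)
Fill (3+0,0+1) = (3,1)
Fill (3+1,0+0) = (4,0)
Fill (3+1,0+1) = (4,1)

Answer: .#.....
..#....
...#.##
###...#
###....
.#.....
.#...##
###.#..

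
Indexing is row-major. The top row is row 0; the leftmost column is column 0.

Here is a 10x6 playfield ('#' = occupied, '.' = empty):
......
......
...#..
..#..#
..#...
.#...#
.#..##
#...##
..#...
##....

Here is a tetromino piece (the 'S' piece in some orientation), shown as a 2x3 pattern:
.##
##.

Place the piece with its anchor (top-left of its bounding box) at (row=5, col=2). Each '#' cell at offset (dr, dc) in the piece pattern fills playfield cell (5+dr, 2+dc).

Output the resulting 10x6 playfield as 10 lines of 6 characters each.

Fill (5+0,2+1) = (5,3)
Fill (5+0,2+2) = (5,4)
Fill (5+1,2+0) = (6,2)
Fill (5+1,2+1) = (6,3)

Answer: ......
......
...#..
..#..#
..#...
.#.###
.#####
#...##
..#...
##....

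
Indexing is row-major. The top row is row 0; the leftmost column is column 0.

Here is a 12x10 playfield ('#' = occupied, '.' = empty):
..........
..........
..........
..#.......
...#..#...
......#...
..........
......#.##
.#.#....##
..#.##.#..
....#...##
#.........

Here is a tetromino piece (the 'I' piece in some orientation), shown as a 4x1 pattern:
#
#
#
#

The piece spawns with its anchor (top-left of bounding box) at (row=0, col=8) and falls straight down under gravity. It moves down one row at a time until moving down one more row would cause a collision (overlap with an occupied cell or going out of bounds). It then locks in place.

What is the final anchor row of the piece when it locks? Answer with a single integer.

Spawn at (row=0, col=8). Try each row:
  row 0: fits
  row 1: fits
  row 2: fits
  row 3: fits
  row 4: blocked -> lock at row 3

Answer: 3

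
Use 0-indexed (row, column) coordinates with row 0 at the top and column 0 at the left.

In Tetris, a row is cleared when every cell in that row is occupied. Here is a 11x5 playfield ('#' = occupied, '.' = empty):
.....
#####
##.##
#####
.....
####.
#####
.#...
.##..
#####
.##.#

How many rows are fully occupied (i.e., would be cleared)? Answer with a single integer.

Check each row:
  row 0: 5 empty cells -> not full
  row 1: 0 empty cells -> FULL (clear)
  row 2: 1 empty cell -> not full
  row 3: 0 empty cells -> FULL (clear)
  row 4: 5 empty cells -> not full
  row 5: 1 empty cell -> not full
  row 6: 0 empty cells -> FULL (clear)
  row 7: 4 empty cells -> not full
  row 8: 3 empty cells -> not full
  row 9: 0 empty cells -> FULL (clear)
  row 10: 2 empty cells -> not full
Total rows cleared: 4

Answer: 4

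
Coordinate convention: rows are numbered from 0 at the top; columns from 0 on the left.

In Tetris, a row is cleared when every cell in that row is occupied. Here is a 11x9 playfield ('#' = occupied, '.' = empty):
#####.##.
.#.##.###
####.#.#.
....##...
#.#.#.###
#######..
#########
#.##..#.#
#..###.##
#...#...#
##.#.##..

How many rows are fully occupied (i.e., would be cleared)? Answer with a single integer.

Check each row:
  row 0: 2 empty cells -> not full
  row 1: 3 empty cells -> not full
  row 2: 3 empty cells -> not full
  row 3: 7 empty cells -> not full
  row 4: 3 empty cells -> not full
  row 5: 2 empty cells -> not full
  row 6: 0 empty cells -> FULL (clear)
  row 7: 4 empty cells -> not full
  row 8: 3 empty cells -> not full
  row 9: 6 empty cells -> not full
  row 10: 4 empty cells -> not full
Total rows cleared: 1

Answer: 1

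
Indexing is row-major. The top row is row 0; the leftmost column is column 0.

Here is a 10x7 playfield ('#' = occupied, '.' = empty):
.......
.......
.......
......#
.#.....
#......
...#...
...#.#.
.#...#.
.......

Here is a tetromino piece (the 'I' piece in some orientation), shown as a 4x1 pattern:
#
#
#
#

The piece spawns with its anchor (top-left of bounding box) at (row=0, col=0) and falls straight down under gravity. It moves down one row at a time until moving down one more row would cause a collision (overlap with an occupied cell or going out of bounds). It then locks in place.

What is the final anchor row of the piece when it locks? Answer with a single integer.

Answer: 1

Derivation:
Spawn at (row=0, col=0). Try each row:
  row 0: fits
  row 1: fits
  row 2: blocked -> lock at row 1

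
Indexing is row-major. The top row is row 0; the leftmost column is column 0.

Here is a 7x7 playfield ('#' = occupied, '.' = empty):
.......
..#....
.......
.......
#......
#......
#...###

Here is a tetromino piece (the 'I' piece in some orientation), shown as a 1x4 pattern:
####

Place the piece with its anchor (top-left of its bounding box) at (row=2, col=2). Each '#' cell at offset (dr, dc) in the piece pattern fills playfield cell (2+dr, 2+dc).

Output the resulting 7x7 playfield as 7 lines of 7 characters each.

Fill (2+0,2+0) = (2,2)
Fill (2+0,2+1) = (2,3)
Fill (2+0,2+2) = (2,4)
Fill (2+0,2+3) = (2,5)

Answer: .......
..#....
..####.
.......
#......
#......
#...###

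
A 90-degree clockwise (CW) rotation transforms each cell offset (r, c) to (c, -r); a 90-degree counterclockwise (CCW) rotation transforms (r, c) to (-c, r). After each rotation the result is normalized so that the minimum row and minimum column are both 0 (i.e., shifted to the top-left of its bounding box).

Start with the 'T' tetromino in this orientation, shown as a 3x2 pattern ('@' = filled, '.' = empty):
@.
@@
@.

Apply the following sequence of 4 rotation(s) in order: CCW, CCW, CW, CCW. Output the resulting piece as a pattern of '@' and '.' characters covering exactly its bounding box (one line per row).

Start:
@.
@@
@.
After rotation 1 (CCW):
.@.
@@@
After rotation 2 (CCW):
.@
@@
.@
After rotation 3 (CW):
.@.
@@@
After rotation 4 (CCW):
.@
@@
.@

Answer: .@
@@
.@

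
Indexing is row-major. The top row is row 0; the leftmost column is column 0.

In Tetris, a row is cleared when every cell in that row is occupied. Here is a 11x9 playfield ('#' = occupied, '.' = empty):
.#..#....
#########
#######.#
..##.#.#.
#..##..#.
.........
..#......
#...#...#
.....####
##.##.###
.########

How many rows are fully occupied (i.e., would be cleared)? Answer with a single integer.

Answer: 1

Derivation:
Check each row:
  row 0: 7 empty cells -> not full
  row 1: 0 empty cells -> FULL (clear)
  row 2: 1 empty cell -> not full
  row 3: 5 empty cells -> not full
  row 4: 5 empty cells -> not full
  row 5: 9 empty cells -> not full
  row 6: 8 empty cells -> not full
  row 7: 6 empty cells -> not full
  row 8: 5 empty cells -> not full
  row 9: 2 empty cells -> not full
  row 10: 1 empty cell -> not full
Total rows cleared: 1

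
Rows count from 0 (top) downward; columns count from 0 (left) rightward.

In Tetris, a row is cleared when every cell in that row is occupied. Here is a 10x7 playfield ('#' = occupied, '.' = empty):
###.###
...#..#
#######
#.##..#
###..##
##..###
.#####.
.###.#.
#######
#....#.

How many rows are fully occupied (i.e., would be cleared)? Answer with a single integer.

Answer: 2

Derivation:
Check each row:
  row 0: 1 empty cell -> not full
  row 1: 5 empty cells -> not full
  row 2: 0 empty cells -> FULL (clear)
  row 3: 3 empty cells -> not full
  row 4: 2 empty cells -> not full
  row 5: 2 empty cells -> not full
  row 6: 2 empty cells -> not full
  row 7: 3 empty cells -> not full
  row 8: 0 empty cells -> FULL (clear)
  row 9: 5 empty cells -> not full
Total rows cleared: 2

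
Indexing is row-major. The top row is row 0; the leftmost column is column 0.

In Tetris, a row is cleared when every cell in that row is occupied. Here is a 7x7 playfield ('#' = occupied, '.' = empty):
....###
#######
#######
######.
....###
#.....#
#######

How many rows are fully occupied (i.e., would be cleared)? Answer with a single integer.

Answer: 3

Derivation:
Check each row:
  row 0: 4 empty cells -> not full
  row 1: 0 empty cells -> FULL (clear)
  row 2: 0 empty cells -> FULL (clear)
  row 3: 1 empty cell -> not full
  row 4: 4 empty cells -> not full
  row 5: 5 empty cells -> not full
  row 6: 0 empty cells -> FULL (clear)
Total rows cleared: 3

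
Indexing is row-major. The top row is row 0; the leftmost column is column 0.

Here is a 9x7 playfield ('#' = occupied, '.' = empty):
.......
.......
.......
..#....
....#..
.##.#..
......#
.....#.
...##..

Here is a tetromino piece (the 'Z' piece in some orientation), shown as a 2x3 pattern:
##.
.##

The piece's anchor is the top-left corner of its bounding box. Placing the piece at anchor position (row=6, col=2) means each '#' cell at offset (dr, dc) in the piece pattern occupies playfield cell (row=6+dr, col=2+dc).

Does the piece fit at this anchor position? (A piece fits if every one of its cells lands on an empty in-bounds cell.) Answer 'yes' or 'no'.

Check each piece cell at anchor (6, 2):
  offset (0,0) -> (6,2): empty -> OK
  offset (0,1) -> (6,3): empty -> OK
  offset (1,1) -> (7,3): empty -> OK
  offset (1,2) -> (7,4): empty -> OK
All cells valid: yes

Answer: yes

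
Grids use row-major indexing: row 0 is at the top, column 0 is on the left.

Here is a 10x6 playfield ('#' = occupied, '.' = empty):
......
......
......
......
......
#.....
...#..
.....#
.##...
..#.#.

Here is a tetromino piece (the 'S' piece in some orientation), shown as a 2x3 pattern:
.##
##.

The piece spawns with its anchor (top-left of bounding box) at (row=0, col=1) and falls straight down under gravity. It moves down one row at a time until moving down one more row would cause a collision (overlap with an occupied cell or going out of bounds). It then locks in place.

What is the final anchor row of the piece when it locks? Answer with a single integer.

Answer: 5

Derivation:
Spawn at (row=0, col=1). Try each row:
  row 0: fits
  row 1: fits
  row 2: fits
  row 3: fits
  row 4: fits
  row 5: fits
  row 6: blocked -> lock at row 5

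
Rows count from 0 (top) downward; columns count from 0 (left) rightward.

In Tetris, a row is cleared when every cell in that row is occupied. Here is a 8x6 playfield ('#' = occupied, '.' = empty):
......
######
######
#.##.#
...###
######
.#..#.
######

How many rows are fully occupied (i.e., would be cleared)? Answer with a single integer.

Answer: 4

Derivation:
Check each row:
  row 0: 6 empty cells -> not full
  row 1: 0 empty cells -> FULL (clear)
  row 2: 0 empty cells -> FULL (clear)
  row 3: 2 empty cells -> not full
  row 4: 3 empty cells -> not full
  row 5: 0 empty cells -> FULL (clear)
  row 6: 4 empty cells -> not full
  row 7: 0 empty cells -> FULL (clear)
Total rows cleared: 4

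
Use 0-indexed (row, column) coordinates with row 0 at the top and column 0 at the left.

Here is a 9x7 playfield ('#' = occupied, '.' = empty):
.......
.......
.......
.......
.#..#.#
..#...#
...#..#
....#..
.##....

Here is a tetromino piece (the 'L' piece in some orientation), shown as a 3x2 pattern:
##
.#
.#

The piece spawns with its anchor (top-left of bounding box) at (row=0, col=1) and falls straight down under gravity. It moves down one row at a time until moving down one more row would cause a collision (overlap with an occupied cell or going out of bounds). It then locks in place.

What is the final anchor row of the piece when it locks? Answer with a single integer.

Spawn at (row=0, col=1). Try each row:
  row 0: fits
  row 1: fits
  row 2: fits
  row 3: blocked -> lock at row 2

Answer: 2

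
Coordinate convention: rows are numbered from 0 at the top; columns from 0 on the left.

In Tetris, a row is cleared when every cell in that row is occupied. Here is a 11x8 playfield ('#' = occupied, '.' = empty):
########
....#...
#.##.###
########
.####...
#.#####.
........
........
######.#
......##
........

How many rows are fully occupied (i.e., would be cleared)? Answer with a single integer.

Check each row:
  row 0: 0 empty cells -> FULL (clear)
  row 1: 7 empty cells -> not full
  row 2: 2 empty cells -> not full
  row 3: 0 empty cells -> FULL (clear)
  row 4: 4 empty cells -> not full
  row 5: 2 empty cells -> not full
  row 6: 8 empty cells -> not full
  row 7: 8 empty cells -> not full
  row 8: 1 empty cell -> not full
  row 9: 6 empty cells -> not full
  row 10: 8 empty cells -> not full
Total rows cleared: 2

Answer: 2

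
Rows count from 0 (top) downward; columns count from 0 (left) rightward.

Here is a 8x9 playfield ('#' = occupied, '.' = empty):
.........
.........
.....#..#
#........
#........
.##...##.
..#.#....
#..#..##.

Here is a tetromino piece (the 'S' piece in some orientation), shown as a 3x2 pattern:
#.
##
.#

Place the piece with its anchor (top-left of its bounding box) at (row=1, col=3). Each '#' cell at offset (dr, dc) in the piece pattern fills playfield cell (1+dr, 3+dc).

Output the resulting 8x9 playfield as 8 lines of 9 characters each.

Answer: .........
...#.....
...###..#
#...#....
#........
.##...##.
..#.#....
#..#..##.

Derivation:
Fill (1+0,3+0) = (1,3)
Fill (1+1,3+0) = (2,3)
Fill (1+1,3+1) = (2,4)
Fill (1+2,3+1) = (3,4)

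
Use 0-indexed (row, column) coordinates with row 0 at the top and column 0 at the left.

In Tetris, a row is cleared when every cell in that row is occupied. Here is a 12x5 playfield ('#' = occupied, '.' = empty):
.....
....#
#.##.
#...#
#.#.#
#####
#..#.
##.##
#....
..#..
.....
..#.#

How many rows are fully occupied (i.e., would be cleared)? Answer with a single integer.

Check each row:
  row 0: 5 empty cells -> not full
  row 1: 4 empty cells -> not full
  row 2: 2 empty cells -> not full
  row 3: 3 empty cells -> not full
  row 4: 2 empty cells -> not full
  row 5: 0 empty cells -> FULL (clear)
  row 6: 3 empty cells -> not full
  row 7: 1 empty cell -> not full
  row 8: 4 empty cells -> not full
  row 9: 4 empty cells -> not full
  row 10: 5 empty cells -> not full
  row 11: 3 empty cells -> not full
Total rows cleared: 1

Answer: 1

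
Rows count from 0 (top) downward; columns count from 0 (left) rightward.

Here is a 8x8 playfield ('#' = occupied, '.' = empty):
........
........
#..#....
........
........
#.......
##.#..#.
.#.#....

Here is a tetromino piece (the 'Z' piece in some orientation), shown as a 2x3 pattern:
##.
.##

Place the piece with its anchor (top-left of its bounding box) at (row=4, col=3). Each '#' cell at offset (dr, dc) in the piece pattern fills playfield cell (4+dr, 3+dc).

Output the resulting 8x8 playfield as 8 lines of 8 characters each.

Fill (4+0,3+0) = (4,3)
Fill (4+0,3+1) = (4,4)
Fill (4+1,3+1) = (5,4)
Fill (4+1,3+2) = (5,5)

Answer: ........
........
#..#....
........
...##...
#...##..
##.#..#.
.#.#....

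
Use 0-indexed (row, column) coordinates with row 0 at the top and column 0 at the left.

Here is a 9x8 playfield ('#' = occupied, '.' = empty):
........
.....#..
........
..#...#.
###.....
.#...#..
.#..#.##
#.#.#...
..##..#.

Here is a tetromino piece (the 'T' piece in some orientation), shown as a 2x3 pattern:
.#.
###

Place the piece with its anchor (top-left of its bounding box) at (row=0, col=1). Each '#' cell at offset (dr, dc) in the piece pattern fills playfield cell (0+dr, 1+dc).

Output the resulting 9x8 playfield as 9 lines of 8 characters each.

Answer: ..#.....
.###.#..
........
..#...#.
###.....
.#...#..
.#..#.##
#.#.#...
..##..#.

Derivation:
Fill (0+0,1+1) = (0,2)
Fill (0+1,1+0) = (1,1)
Fill (0+1,1+1) = (1,2)
Fill (0+1,1+2) = (1,3)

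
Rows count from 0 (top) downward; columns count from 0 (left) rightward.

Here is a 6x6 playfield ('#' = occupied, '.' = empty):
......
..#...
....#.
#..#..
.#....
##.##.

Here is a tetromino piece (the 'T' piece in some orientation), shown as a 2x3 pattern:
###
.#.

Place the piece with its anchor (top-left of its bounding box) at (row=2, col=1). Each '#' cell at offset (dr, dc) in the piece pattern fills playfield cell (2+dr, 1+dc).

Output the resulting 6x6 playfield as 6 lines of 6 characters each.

Fill (2+0,1+0) = (2,1)
Fill (2+0,1+1) = (2,2)
Fill (2+0,1+2) = (2,3)
Fill (2+1,1+1) = (3,2)

Answer: ......
..#...
.####.
#.##..
.#....
##.##.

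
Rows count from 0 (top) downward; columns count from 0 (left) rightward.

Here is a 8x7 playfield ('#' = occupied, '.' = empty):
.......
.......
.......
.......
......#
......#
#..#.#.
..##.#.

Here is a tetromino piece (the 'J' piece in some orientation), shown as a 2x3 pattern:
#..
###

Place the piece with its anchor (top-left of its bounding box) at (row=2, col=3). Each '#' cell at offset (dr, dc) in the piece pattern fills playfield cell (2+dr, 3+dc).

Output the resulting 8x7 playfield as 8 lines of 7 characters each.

Answer: .......
.......
...#...
...###.
......#
......#
#..#.#.
..##.#.

Derivation:
Fill (2+0,3+0) = (2,3)
Fill (2+1,3+0) = (3,3)
Fill (2+1,3+1) = (3,4)
Fill (2+1,3+2) = (3,5)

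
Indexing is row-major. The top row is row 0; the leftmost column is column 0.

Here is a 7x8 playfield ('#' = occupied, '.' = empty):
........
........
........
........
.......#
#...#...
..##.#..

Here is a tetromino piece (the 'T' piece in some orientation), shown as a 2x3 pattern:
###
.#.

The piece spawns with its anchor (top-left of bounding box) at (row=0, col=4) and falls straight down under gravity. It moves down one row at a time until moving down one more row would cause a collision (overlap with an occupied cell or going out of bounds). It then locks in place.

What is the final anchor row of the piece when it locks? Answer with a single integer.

Answer: 4

Derivation:
Spawn at (row=0, col=4). Try each row:
  row 0: fits
  row 1: fits
  row 2: fits
  row 3: fits
  row 4: fits
  row 5: blocked -> lock at row 4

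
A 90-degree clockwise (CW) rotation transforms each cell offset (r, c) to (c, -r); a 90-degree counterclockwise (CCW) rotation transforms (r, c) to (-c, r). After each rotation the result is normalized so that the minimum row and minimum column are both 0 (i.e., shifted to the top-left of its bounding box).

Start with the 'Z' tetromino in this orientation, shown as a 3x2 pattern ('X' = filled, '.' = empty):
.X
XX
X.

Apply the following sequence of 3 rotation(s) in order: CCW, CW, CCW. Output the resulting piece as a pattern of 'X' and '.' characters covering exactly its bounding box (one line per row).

Start:
.X
XX
X.
After rotation 1 (CCW):
XX.
.XX
After rotation 2 (CW):
.X
XX
X.
After rotation 3 (CCW):
XX.
.XX

Answer: XX.
.XX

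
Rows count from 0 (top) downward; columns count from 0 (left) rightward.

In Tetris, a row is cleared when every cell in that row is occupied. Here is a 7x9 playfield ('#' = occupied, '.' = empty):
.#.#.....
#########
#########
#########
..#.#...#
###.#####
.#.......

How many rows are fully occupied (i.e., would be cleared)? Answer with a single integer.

Answer: 3

Derivation:
Check each row:
  row 0: 7 empty cells -> not full
  row 1: 0 empty cells -> FULL (clear)
  row 2: 0 empty cells -> FULL (clear)
  row 3: 0 empty cells -> FULL (clear)
  row 4: 6 empty cells -> not full
  row 5: 1 empty cell -> not full
  row 6: 8 empty cells -> not full
Total rows cleared: 3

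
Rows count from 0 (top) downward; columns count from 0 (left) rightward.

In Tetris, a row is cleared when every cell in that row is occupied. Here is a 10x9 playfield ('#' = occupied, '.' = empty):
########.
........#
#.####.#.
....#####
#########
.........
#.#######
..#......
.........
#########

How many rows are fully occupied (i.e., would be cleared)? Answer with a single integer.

Check each row:
  row 0: 1 empty cell -> not full
  row 1: 8 empty cells -> not full
  row 2: 3 empty cells -> not full
  row 3: 4 empty cells -> not full
  row 4: 0 empty cells -> FULL (clear)
  row 5: 9 empty cells -> not full
  row 6: 1 empty cell -> not full
  row 7: 8 empty cells -> not full
  row 8: 9 empty cells -> not full
  row 9: 0 empty cells -> FULL (clear)
Total rows cleared: 2

Answer: 2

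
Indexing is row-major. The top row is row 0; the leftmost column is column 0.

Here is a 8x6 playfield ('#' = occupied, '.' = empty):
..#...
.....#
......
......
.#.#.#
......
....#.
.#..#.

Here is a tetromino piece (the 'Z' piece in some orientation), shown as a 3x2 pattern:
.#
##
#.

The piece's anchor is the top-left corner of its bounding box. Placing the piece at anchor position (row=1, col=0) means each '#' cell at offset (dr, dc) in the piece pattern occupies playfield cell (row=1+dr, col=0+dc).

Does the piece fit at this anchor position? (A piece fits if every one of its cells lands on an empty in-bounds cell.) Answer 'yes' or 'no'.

Answer: yes

Derivation:
Check each piece cell at anchor (1, 0):
  offset (0,1) -> (1,1): empty -> OK
  offset (1,0) -> (2,0): empty -> OK
  offset (1,1) -> (2,1): empty -> OK
  offset (2,0) -> (3,0): empty -> OK
All cells valid: yes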